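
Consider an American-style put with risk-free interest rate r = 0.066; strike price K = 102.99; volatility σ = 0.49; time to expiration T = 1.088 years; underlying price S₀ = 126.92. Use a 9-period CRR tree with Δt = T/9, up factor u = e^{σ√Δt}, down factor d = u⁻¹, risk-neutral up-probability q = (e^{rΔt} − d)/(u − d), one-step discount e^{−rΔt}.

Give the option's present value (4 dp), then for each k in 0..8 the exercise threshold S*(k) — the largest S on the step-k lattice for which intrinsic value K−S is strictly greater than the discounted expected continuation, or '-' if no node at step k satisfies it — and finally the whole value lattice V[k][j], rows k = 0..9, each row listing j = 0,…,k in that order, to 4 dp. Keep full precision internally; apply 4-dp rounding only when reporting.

Δt=0.12089, u=1.18574, d=0.84335, q=0.48091, disc=e^(-rΔt)=0.99205
k=9 terminal: V=max(K-S,0) → 75.5983 64.4777 48.8424 26.8593 0.0000 0.0000 0.0000 0.0000 0.0000 0.0000
k=8: j=0 S=32.4795 intr=70.5105 cont=69.6920 V=70.5105[EX]; j=1 S=45.6656 intr=57.3244 cont=56.5059 V=57.3244[EX]; j=2 S=64.2051 intr=38.7849 cont=37.9664 V=38.7849[EX]; j=3 S=90.2713 intr=12.7187 cont=13.8317 V=13.8317[hold]; j=4 S=126.9200 intr=0.0000 cont=0.0000 V=0.0000[hold]; j=5 S=178.4474 intr=0.0000 cont=0.0000 V=0.0000[hold]; j=6 S=250.8941 intr=0.0000 cont=0.0000 V=0.0000[hold]; j=7 S=352.7529 intr=0.0000 cont=0.0000 V=0.0000[hold]; j=8 S=495.9648 intr=0.0000 cont=0.0000 V=0.0000[hold]  S*(8)=64.2051
k=7: j=0 S=38.5123 intr=64.4777 cont=63.6593 V=64.4777[EX]; j=1 S=54.1476 intr=48.8424 cont=48.0239 V=48.8424[EX]; j=2 S=76.1307 intr=26.8593 cont=26.5719 V=26.8593[EX]; j=3 S=107.0385 intr=0.0000 cont=7.1229 V=7.1229[hold]; j=4 S=150.4943 intr=0.0000 cont=0.0000 V=0.0000[hold]; j=5 S=211.5925 intr=0.0000 cont=0.0000 V=0.0000[hold]; j=6 S=297.4956 intr=0.0000 cont=0.0000 V=0.0000[hold]; j=7 S=418.2739 intr=0.0000 cont=0.0000 V=0.0000[hold]  S*(7)=76.1307
k=6: j=0 S=45.6656 intr=57.3244 cont=56.5059 V=57.3244[EX]; j=1 S=64.2051 intr=38.7849 cont=37.9664 V=38.7849[EX]; j=2 S=90.2713 intr=12.7187 cont=17.2299 V=17.2299[hold]; j=3 S=126.9200 intr=0.0000 cont=3.6681 V=3.6681[hold]; j=4 S=178.4474 intr=0.0000 cont=0.0000 V=0.0000[hold]; j=5 S=250.8941 intr=0.0000 cont=0.0000 V=0.0000[hold]; j=6 S=352.7529 intr=0.0000 cont=0.0000 V=0.0000[hold]  S*(6)=64.2051
k=5: j=0 S=54.1476 intr=48.8424 cont=48.0239 V=48.8424[EX]; j=1 S=76.1307 intr=26.8593 cont=28.1931 V=28.1931[hold]; j=2 S=107.0385 intr=0.0000 cont=10.6228 V=10.6228[hold]; j=3 S=150.4943 intr=0.0000 cont=1.8889 V=1.8889[hold]; j=4 S=211.5925 intr=0.0000 cont=0.0000 V=0.0000[hold]; j=5 S=297.4956 intr=0.0000 cont=0.0000 V=0.0000[hold]  S*(5)=54.1476
k=4: j=0 S=64.2051 intr=38.7849 cont=38.6028 V=38.7849[EX]; j=1 S=90.2713 intr=12.7187 cont=19.5865 V=19.5865[hold]; j=2 S=126.9200 intr=0.0000 cont=6.3716 V=6.3716[hold]; j=3 S=178.4474 intr=0.0000 cont=0.9727 V=0.9727[hold]; j=4 S=250.8941 intr=0.0000 cont=0.0000 V=0.0000[hold]  S*(4)=64.2051
k=3: j=0 S=76.1307 intr=26.8593 cont=29.3174 V=29.3174[hold]; j=1 S=107.0385 intr=0.0000 cont=13.1262 V=13.1262[hold]; j=2 S=150.4943 intr=0.0000 cont=3.7452 V=3.7452[hold]; j=3 S=211.5925 intr=0.0000 cont=0.5009 V=0.5009[hold]  S*(3)=-
k=2: j=0 S=90.2713 intr=12.7187 cont=21.3599 V=21.3599[hold]; j=1 S=126.9200 intr=0.0000 cont=8.5464 V=8.5464[hold]; j=2 S=178.4474 intr=0.0000 cont=2.1677 V=2.1677[hold]  S*(2)=-
k=1: j=0 S=107.0385 intr=0.0000 cont=15.0770 V=15.0770[hold]; j=1 S=150.4943 intr=0.0000 cont=5.4353 V=5.4353[hold]  S*(1)=-
k=0: j=0 S=126.9200 intr=0.0000 cont=10.3573 V=10.3573[hold]  S*(0)=-

price = 10.3573
boundary = - - - - 64.2051 54.1476 64.2051 76.1307 64.2051
tree:
10.3573
15.0770 5.4353
21.3599 8.5464 2.1677
29.3174 13.1262 3.7452 0.5009
38.7849 19.5865 6.3716 0.9727 0.0000
48.8424 28.1931 10.6228 1.8889 0.0000 0.0000
57.3244 38.7849 17.2299 3.6681 0.0000 0.0000 0.0000
64.4777 48.8424 26.8593 7.1229 0.0000 0.0000 0.0000 0.0000
70.5105 57.3244 38.7849 13.8317 0.0000 0.0000 0.0000 0.0000 0.0000
75.5983 64.4777 48.8424 26.8593 0.0000 0.0000 0.0000 0.0000 0.0000 0.0000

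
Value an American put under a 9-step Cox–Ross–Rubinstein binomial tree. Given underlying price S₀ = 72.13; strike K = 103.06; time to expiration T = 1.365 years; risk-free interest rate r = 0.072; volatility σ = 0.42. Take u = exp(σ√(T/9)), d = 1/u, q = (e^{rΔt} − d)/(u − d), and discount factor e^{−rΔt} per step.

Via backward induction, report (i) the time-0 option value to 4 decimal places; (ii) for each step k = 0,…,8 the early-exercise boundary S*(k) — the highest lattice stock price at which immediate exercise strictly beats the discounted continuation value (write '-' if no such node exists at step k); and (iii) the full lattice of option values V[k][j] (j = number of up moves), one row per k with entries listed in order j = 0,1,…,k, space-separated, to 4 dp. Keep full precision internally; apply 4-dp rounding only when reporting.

price = 32.6103
boundary = - 61.2463 52.0049 61.2463 52.0049 61.2463 72.1300 61.2463 72.1300
tree:
32.6103
41.8137 23.8577
51.0551 32.0770 15.9236
58.9022 41.8137 22.7633 9.2338
65.5651 51.0551 31.4543 14.3190 4.2019
71.2227 58.9022 41.8137 21.4854 7.2568 1.1491
76.0267 65.5651 51.0551 30.9300 12.2365 2.2896 0.0000
80.1057 71.2227 58.9022 41.8137 19.9523 4.5621 0.0000 0.0000
83.5693 76.0267 65.5651 51.0551 30.9300 9.0901 0.0000 0.0000 0.0000
86.5102 80.1057 71.2227 58.9022 41.8137 18.1122 0.0000 0.0000 0.0000 0.0000

Δt=0.15167, u=1.17770, d=0.84911, q=0.49261, disc=e^(-rΔt)=0.98914
k=9 terminal: V=max(K-S,0) → 86.5102 80.1057 71.2227 58.9022 41.8137 18.1122 0.0000 0.0000 0.0000 0.0000
k=8: j=0 S=19.4907 intr=83.5693 cont=82.4500 V=83.5693[EX]; j=1 S=27.0333 intr=76.0267 cont=74.9074 V=76.0267[EX]; j=2 S=37.4949 intr=65.5651 cont=64.4458 V=65.5651[EX]; j=3 S=52.0049 intr=51.0551 cont=49.9359 V=51.0551[EX]; j=4 S=72.1300 intr=30.9300 cont=29.8107 V=30.9300[EX]; j=5 S=100.0433 intr=3.0167 cont=9.0901 V=9.0901[hold]; j=6 S=138.7586 intr=0.0000 cont=0.0000 V=0.0000[hold]; j=7 S=192.4563 intr=0.0000 cont=0.0000 V=0.0000[hold]; j=8 S=266.9342 intr=0.0000 cont=0.0000 V=0.0000[hold]  S*(8)=72.1300
k=7: j=0 S=22.9543 intr=80.1057 cont=78.9864 V=80.1057[EX]; j=1 S=31.8373 intr=71.2227 cont=70.1034 V=71.2227[EX]; j=2 S=44.1578 intr=58.9022 cont=57.7829 V=58.9022[EX]; j=3 S=61.2463 intr=41.8137 cont=40.6944 V=41.8137[EX]; j=4 S=84.9478 intr=18.1122 cont=19.9523 V=19.9523[hold]; j=5 S=117.8214 intr=0.0000 cont=4.5621 V=4.5621[hold]; j=6 S=163.4166 intr=0.0000 cont=0.0000 V=0.0000[hold]; j=7 S=226.6565 intr=0.0000 cont=0.0000 V=0.0000[hold]  S*(7)=61.2463
k=6: j=0 S=27.0333 intr=76.0267 cont=74.9074 V=76.0267[EX]; j=1 S=37.4949 intr=65.5651 cont=64.4458 V=65.5651[EX]; j=2 S=52.0049 intr=51.0551 cont=49.9359 V=51.0551[EX]; j=3 S=72.1300 intr=30.9300 cont=30.7073 V=30.9300[EX]; j=4 S=100.0433 intr=3.0167 cont=12.2365 V=12.2365[hold]; j=5 S=138.7586 intr=0.0000 cont=2.2896 V=2.2896[hold]; j=6 S=192.4563 intr=0.0000 cont=0.0000 V=0.0000[hold]  S*(6)=72.1300
k=5: j=0 S=31.8373 intr=71.2227 cont=70.1034 V=71.2227[EX]; j=1 S=44.1578 intr=58.9022 cont=57.7829 V=58.9022[EX]; j=2 S=61.2463 intr=41.8137 cont=40.6944 V=41.8137[EX]; j=3 S=84.9478 intr=18.1122 cont=21.4854 V=21.4854[hold]; j=4 S=117.8214 intr=0.0000 cont=7.2568 V=7.2568[hold]; j=5 S=163.4166 intr=0.0000 cont=1.1491 V=1.1491[hold]  S*(5)=61.2463
k=4: j=0 S=37.4949 intr=65.5651 cont=64.4458 V=65.5651[EX]; j=1 S=52.0049 intr=51.0551 cont=49.9359 V=51.0551[EX]; j=2 S=72.1300 intr=30.9300 cont=31.4543 V=31.4543[hold]; j=3 S=100.0433 intr=3.0167 cont=14.3190 V=14.3190[hold]; j=4 S=138.7586 intr=0.0000 cont=4.2019 V=4.2019[hold]  S*(4)=52.0049
k=3: j=0 S=44.1578 intr=58.9022 cont=57.7829 V=58.9022[EX]; j=1 S=61.2463 intr=41.8137 cont=40.9499 V=41.8137[EX]; j=2 S=84.9478 intr=18.1122 cont=22.7633 V=22.7633[hold]; j=3 S=117.8214 intr=0.0000 cont=9.2338 V=9.2338[hold]  S*(3)=61.2463
k=2: j=0 S=52.0049 intr=51.0551 cont=49.9359 V=51.0551[EX]; j=1 S=72.1300 intr=30.9300 cont=32.0770 V=32.0770[hold]; j=2 S=100.0433 intr=3.0167 cont=15.9236 V=15.9236[hold]  S*(2)=52.0049
k=1: j=0 S=61.2463 intr=41.8137 cont=41.2533 V=41.8137[EX]; j=1 S=84.9478 intr=18.1122 cont=23.8577 V=23.8577[hold]  S*(1)=61.2463
k=0: j=0 S=72.1300 intr=30.9300 cont=32.6103 V=32.6103[hold]  S*(0)=-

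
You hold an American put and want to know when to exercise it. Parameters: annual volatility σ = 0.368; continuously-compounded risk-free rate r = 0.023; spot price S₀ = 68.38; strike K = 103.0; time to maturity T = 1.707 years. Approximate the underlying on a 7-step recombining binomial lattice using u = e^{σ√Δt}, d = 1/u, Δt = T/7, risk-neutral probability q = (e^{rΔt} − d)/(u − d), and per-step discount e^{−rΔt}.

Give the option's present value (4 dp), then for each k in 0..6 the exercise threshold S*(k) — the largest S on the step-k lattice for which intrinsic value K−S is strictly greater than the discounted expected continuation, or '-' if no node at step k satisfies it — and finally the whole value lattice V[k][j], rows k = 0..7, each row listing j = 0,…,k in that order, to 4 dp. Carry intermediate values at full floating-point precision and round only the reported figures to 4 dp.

price = 37.1295
boundary = - - 47.5428 57.0173 47.5428 57.0173 68.3800
tree:
37.1295
46.1391 27.4174
55.4572 36.1869 17.8597
63.3574 45.9827 25.5773 9.3734
69.9448 55.4572 35.1758 15.0631 3.0718
75.4376 63.3574 45.9827 23.4142 5.8293 0.0000
80.0176 69.9448 55.4572 34.6200 11.0623 0.0000 0.0000
83.8366 75.4376 63.3574 45.9827 20.9929 0.0000 0.0000 0.0000

params: Δt=0.24386 u=1.19928 d=0.83383 q=0.47008 e^(-rΔt)=0.99441
t_7 payoffs: 83.8366 75.4376 63.3574 45.9827 20.9929 0.0000 0.0000 0.0000
t_6: node(6,0) S=22.9824 payoff=80.0176 vs cont=79.4415 → 80.0176 [stop]  node(6,1) S=33.0552 payoff=69.9448 vs cont=69.3687 → 69.9448 [stop]  node(6,2) S=47.5428 payoff=55.4572 vs cont=54.8812 → 55.4572 [stop]  node(6,3) S=68.3800 payoff=34.6200 vs cont=34.0439 → 34.6200 [stop]  node(6,4) S=98.3499 payoff=4.6501 vs cont=11.0623 → 11.0623 [wait]  node(6,5) S=141.4550 payoff=0.0000 vs cont=0.0000 → 0.0000 [wait]  node(6,6) S=203.4525 payoff=0.0000 vs cont=0.0000 → 0.0000 [wait]  ⇒ S*(6)=68.3800
t_5: node(5,0) S=27.5624 payoff=75.4376 vs cont=74.8615 → 75.4376 [stop]  node(5,1) S=39.6426 payoff=63.3574 vs cont=62.7813 → 63.3574 [stop]  node(5,2) S=57.0173 payoff=45.9827 vs cont=45.4066 → 45.9827 [stop]  node(5,3) S=82.0071 payoff=20.9929 vs cont=23.4142 → 23.4142 [wait]  node(5,4) S=117.9495 payoff=0.0000 vs cont=5.8293 → 5.8293 [wait]  node(5,5) S=169.6449 payoff=0.0000 vs cont=0.0000 → 0.0000 [wait]  ⇒ S*(5)=57.0173
t_4: node(4,0) S=33.0552 payoff=69.9448 vs cont=69.3687 → 69.9448 [stop]  node(4,1) S=47.5428 payoff=55.4572 vs cont=54.8812 → 55.4572 [stop]  node(4,2) S=68.3800 payoff=34.6200 vs cont=35.1758 → 35.1758 [wait]  node(4,3) S=98.3499 payoff=4.6501 vs cont=15.0631 → 15.0631 [wait]  node(4,4) S=141.4550 payoff=0.0000 vs cont=3.0718 → 3.0718 [wait]  ⇒ S*(4)=47.5428
t_3: node(3,0) S=39.6426 payoff=63.3574 vs cont=62.7813 → 63.3574 [stop]  node(3,1) S=57.0173 payoff=45.9827 vs cont=45.6664 → 45.9827 [stop]  node(3,2) S=82.0071 payoff=20.9929 vs cont=25.5773 → 25.5773 [wait]  node(3,3) S=117.9495 payoff=0.0000 vs cont=9.3734 → 9.3734 [wait]  ⇒ S*(3)=57.0173
t_2: node(2,0) S=47.5428 payoff=55.4572 vs cont=54.8812 → 55.4572 [stop]  node(2,1) S=68.3800 payoff=34.6200 vs cont=36.1869 → 36.1869 [wait]  node(2,2) S=98.3499 payoff=4.6501 vs cont=17.8597 → 17.8597 [wait]  ⇒ S*(2)=47.5428
t_1: node(1,0) S=57.0173 payoff=45.9827 vs cont=46.1391 → 46.1391 [wait]  node(1,1) S=82.0071 payoff=20.9929 vs cont=27.4174 → 27.4174 [wait]  ⇒ S*(1)=-
t_0: node(0,0) S=68.3800 payoff=34.6200 vs cont=37.1295 → 37.1295 [wait]  ⇒ S*(0)=-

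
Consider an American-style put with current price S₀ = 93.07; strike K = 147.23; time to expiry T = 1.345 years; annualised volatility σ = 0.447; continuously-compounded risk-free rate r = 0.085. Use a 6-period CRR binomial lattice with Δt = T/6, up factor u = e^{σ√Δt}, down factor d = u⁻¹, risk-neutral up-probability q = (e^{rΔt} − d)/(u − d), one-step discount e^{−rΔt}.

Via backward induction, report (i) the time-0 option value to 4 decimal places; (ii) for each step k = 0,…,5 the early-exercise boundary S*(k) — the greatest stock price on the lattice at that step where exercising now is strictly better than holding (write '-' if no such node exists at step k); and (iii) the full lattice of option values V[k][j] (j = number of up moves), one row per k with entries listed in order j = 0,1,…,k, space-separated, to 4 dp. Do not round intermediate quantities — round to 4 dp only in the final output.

price = 54.1600
boundary = 93.0700 75.3176 93.0700 75.3176 93.0700 115.0066
tree:
54.1600
71.9124 37.6223
86.2786 54.1600 22.0438
97.9046 71.9124 35.3204 9.2183
107.3130 86.2786 54.1600 17.2789 1.2690
114.9269 97.9046 71.9124 32.2234 2.5480 0.0000
121.0885 107.3130 86.2786 54.1600 5.1163 0.0000 0.0000

Δt=0.22417  u=1.23570  d=0.80926  q=0.49240  discount=0.98113
step 6 (expiry): payoffs max(K−S,0) = 121.0885 107.3130 86.2786 54.1600 5.1163 0.0000 0.0000
step 5: (k=5,j=0): S=32.3031, (K−S)⁺=114.9269, hold=112.1481 ⇒ V=114.9269 exercise | (k=5,j=1): S=49.3254, (K−S)⁺=97.9046, hold=95.1258 ⇒ V=97.9046 exercise | (k=5,j=2): S=75.3176, (K−S)⁺=71.9124, hold=69.1336 ⇒ V=71.9124 exercise | (k=5,j=3): S=115.0066, (K−S)⁺=32.2234, hold=29.4446 ⇒ V=32.2234 exercise | (k=5,j=4): S=175.6099, (K−S)⁺=0.0000, hold=2.5480 ⇒ V=2.5480 continue | (k=5,j=5): S=268.1484, (K−S)⁺=0.0000, hold=0.0000 ⇒ V=0.0000 continue  boundary S*=115.0066
step 4: (k=4,j=0): S=39.9170, (K−S)⁺=107.3130, hold=104.5343 ⇒ V=107.3130 exercise | (k=4,j=1): S=60.9514, (K−S)⁺=86.2786, hold=83.4998 ⇒ V=86.2786 exercise | (k=4,j=2): S=93.0700, (K−S)⁺=54.1600, hold=51.3812 ⇒ V=54.1600 exercise | (k=4,j=3): S=142.1137, (K−S)⁺=5.1163, hold=17.2789 ⇒ V=17.2789 continue | (k=4,j=4): S=217.0012, (K−S)⁺=0.0000, hold=1.2690 ⇒ V=1.2690 continue  boundary S*=93.0700
step 3: (k=3,j=0): S=49.3254, (K−S)⁺=97.9046, hold=95.1258 ⇒ V=97.9046 exercise | (k=3,j=1): S=75.3176, (K−S)⁺=71.9124, hold=69.1336 ⇒ V=71.9124 exercise | (k=3,j=2): S=115.0066, (K−S)⁺=32.2234, hold=35.3204 ⇒ V=35.3204 continue | (k=3,j=3): S=175.6099, (K−S)⁺=0.0000, hold=9.2183 ⇒ V=9.2183 continue  boundary S*=75.3176
step 2: (k=2,j=0): S=60.9514, (K−S)⁺=86.2786, hold=83.4998 ⇒ V=86.2786 exercise | (k=2,j=1): S=93.0700, (K−S)⁺=54.1600, hold=52.8774 ⇒ V=54.1600 exercise | (k=2,j=2): S=142.1137, (K−S)⁺=5.1163, hold=22.0438 ⇒ V=22.0438 continue  boundary S*=93.0700
step 1: (k=1,j=0): S=75.3176, (K−S)⁺=71.9124, hold=69.1336 ⇒ V=71.9124 exercise | (k=1,j=1): S=115.0066, (K−S)⁺=32.2234, hold=37.6223 ⇒ V=37.6223 continue  boundary S*=75.3176
step 0: (k=0,j=0): S=93.0700, (K−S)⁺=54.1600, hold=53.9895 ⇒ V=54.1600 exercise  boundary S*=93.0700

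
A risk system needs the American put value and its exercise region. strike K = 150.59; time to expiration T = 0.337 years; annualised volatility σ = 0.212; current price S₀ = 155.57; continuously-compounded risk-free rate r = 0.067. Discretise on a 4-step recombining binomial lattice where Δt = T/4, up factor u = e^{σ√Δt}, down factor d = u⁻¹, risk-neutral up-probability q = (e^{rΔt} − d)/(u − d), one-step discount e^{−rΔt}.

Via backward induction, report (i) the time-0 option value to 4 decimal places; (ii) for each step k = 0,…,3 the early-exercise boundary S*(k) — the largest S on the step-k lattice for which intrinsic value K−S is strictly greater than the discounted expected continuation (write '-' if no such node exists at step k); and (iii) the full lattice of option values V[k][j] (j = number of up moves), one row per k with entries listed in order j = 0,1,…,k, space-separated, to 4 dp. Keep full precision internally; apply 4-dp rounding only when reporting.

Δt=0.08425  u=1.06347  d=0.94032  q=0.53059  discount=0.99437
step 4 (expiry): payoffs max(K−S,0) = 28.9633 13.0347 0.0000 0.0000 0.0000
step 3: (k=3,j=0): S=129.3461, (K−S)⁺=21.2439, hold=20.3963 ⇒ V=21.2439 exercise | (k=3,j=1): S=146.2856, (K−S)⁺=4.3044, hold=6.0842 ⇒ V=6.0842 continue | (k=3,j=2): S=165.4436, (K−S)⁺=0.0000, hold=0.0000 ⇒ V=0.0000 continue | (k=3,j=3): S=187.1107, (K−S)⁺=0.0000, hold=0.0000 ⇒ V=0.0000 continue  boundary S*=129.3461
step 2: (k=2,j=0): S=137.5553, (K−S)⁺=13.0347, hold=13.1261 ⇒ V=13.1261 continue | (k=2,j=1): S=155.5700, (K−S)⁺=0.0000, hold=2.8399 ⇒ V=2.8399 continue | (k=2,j=2): S=175.9439, (K−S)⁺=0.0000, hold=0.0000 ⇒ V=0.0000 continue  boundary S*=-
step 1: (k=1,j=0): S=146.2856, (K−S)⁺=4.3044, hold=7.6252 ⇒ V=7.6252 continue | (k=1,j=1): S=165.4436, (K−S)⁺=0.0000, hold=1.3256 ⇒ V=1.3256 continue  boundary S*=-
step 0: (k=0,j=0): S=155.5700, (K−S)⁺=0.0000, hold=4.2586 ⇒ V=4.2586 continue  boundary S*=-

price = 4.2586
boundary = - - - 129.3461
tree:
4.2586
7.6252 1.3256
13.1261 2.8399 0.0000
21.2439 6.0842 0.0000 0.0000
28.9633 13.0347 0.0000 0.0000 0.0000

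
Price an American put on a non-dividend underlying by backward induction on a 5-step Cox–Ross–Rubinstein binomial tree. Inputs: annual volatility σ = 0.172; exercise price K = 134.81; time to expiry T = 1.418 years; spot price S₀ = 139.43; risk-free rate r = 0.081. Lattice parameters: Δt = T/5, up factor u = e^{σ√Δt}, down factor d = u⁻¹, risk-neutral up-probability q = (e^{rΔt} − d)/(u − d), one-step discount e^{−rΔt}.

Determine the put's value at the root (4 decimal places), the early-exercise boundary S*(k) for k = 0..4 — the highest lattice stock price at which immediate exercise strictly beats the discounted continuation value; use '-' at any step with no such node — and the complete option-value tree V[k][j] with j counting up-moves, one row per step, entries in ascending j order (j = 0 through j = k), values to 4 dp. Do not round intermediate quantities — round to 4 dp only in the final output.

price = 4.8559
boundary = - - 116.0903 105.9293 116.0903
tree:
4.8559
9.6966 1.8663
18.7197 4.1487 0.4403
28.8807 8.9814 1.1371 0.0000
38.1524 18.7197 2.9366 0.0000 0.0000
46.6126 28.8807 7.5839 0.0000 0.0000 0.0000

params: Δt=0.28360 u=1.09592 d=0.91247 q=0.60379 e^(-rΔt)=0.97729
t_5 payoffs: 46.6126 28.8807 7.5839 0.0000 0.0000 0.0000
t_4: node(4,0) S=96.6576 payoff=38.1524 vs cont=35.0909 → 38.1524 [stop]  node(4,1) S=116.0903 payoff=18.7197 vs cont=15.6582 → 18.7197 [stop]  node(4,2) S=139.4300 payoff=0.0000 vs cont=2.9366 → 2.9366 [wait]  node(4,3) S=167.4621 payoff=0.0000 vs cont=0.0000 → 0.0000 [wait]  node(4,4) S=201.1299 payoff=0.0000 vs cont=0.0000 → 0.0000 [wait]  ⇒ S*(4)=116.0903
t_3: node(3,0) S=105.9293 payoff=28.8807 vs cont=25.8192 → 28.8807 [stop]  node(3,1) S=127.2261 payoff=7.5839 vs cont=8.9814 → 8.9814 [wait]  node(3,2) S=152.8046 payoff=0.0000 vs cont=1.1371 → 1.1371 [wait]  node(3,3) S=183.5255 payoff=0.0000 vs cont=0.0000 → 0.0000 [wait]  ⇒ S*(3)=105.9293
t_2: node(2,0) S=116.0903 payoff=18.7197 vs cont=16.4828 → 18.7197 [stop]  node(2,1) S=139.4300 payoff=0.0000 vs cont=4.1487 → 4.1487 [wait]  node(2,2) S=167.4621 payoff=0.0000 vs cont=0.4403 → 0.4403 [wait]  ⇒ S*(2)=116.0903
t_1: node(1,0) S=127.2261 payoff=7.5839 vs cont=9.6966 → 9.6966 [wait]  node(1,1) S=152.8046 payoff=0.0000 vs cont=1.8663 → 1.8663 [wait]  ⇒ S*(1)=-
t_0: node(0,0) S=139.4300 payoff=0.0000 vs cont=4.8559 → 4.8559 [wait]  ⇒ S*(0)=-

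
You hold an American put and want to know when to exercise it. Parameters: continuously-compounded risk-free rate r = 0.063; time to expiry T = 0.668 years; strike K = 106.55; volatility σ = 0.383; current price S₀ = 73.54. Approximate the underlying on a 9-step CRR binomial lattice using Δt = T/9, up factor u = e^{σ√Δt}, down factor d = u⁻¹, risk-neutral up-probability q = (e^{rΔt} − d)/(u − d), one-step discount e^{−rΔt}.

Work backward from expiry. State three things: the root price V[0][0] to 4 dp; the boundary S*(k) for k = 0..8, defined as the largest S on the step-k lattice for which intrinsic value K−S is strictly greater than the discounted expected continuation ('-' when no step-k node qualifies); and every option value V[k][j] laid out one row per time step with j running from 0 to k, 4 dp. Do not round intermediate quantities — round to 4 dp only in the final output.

params: Δt=0.07422 u=1.10998 d=0.90092 q=0.49636 e^(-rΔt)=0.99533
t_9 payoffs: 77.7971 71.1248 62.9040 52.7755 40.2967 24.9219 5.9794 0.0000 0.0000 0.0000
t_8: node(8,0) S=31.9151 payoff=74.6349 vs cont=74.1378 → 74.6349 [stop]  node(8,1) S=39.3214 payoff=67.2286 vs cont=66.7316 → 67.2286 [stop]  node(8,2) S=48.4463 payoff=58.1037 vs cont=57.6067 → 58.1037 [stop]  node(8,3) S=59.6887 payoff=46.8613 vs cont=46.3643 → 46.8613 [stop]  node(8,4) S=73.5400 payoff=33.0100 vs cont=32.5129 → 33.0100 [stop]  node(8,5) S=90.6057 payoff=15.9443 vs cont=15.4473 → 15.9443 [stop]  node(8,6) S=111.6316 payoff=0.0000 vs cont=2.9974 → 2.9974 [wait]  node(8,7) S=137.5367 payoff=0.0000 vs cont=0.0000 → 0.0000 [wait]  node(8,8) S=169.4534 payoff=0.0000 vs cont=0.0000 → 0.0000 [wait]  ⇒ S*(8)=90.6057
t_7: node(7,0) S=35.4252 payoff=71.1248 vs cont=70.6277 → 71.1248 [stop]  node(7,1) S=43.6460 payoff=62.9040 vs cont=62.4069 → 62.9040 [stop]  node(7,2) S=53.7745 payoff=52.7755 vs cont=52.2785 → 52.7755 [stop]  node(7,3) S=66.2533 payoff=40.2967 vs cont=39.7996 → 40.2967 [stop]  node(7,4) S=81.6281 payoff=24.9219 vs cont=24.4249 → 24.9219 [stop]  node(7,5) S=100.5706 payoff=5.9794 vs cont=9.4737 → 9.4737 [wait]  node(7,6) S=123.9090 payoff=0.0000 vs cont=1.5026 → 1.5026 [wait]  node(7,7) S=152.6633 payoff=0.0000 vs cont=0.0000 → 0.0000 [wait]  ⇒ S*(7)=81.6281
t_6: node(6,0) S=39.3214 payoff=67.2286 vs cont=66.7316 → 67.2286 [stop]  node(6,1) S=48.4463 payoff=58.1037 vs cont=57.6067 → 58.1037 [stop]  node(6,2) S=59.6887 payoff=46.8613 vs cont=46.3643 → 46.8613 [stop]  node(6,3) S=73.5400 payoff=33.0100 vs cont=32.5129 → 33.0100 [stop]  node(6,4) S=90.6057 payoff=15.9443 vs cont=17.1736 → 17.1736 [wait]  node(6,5) S=111.6316 payoff=0.0000 vs cont=5.4914 → 5.4914 [wait]  node(6,6) S=137.5367 payoff=0.0000 vs cont=0.7532 → 0.7532 [wait]  ⇒ S*(6)=73.5400
t_5: node(5,0) S=43.6460 payoff=62.9040 vs cont=62.4069 → 62.9040 [stop]  node(5,1) S=53.7745 payoff=52.7755 vs cont=52.2785 → 52.7755 [stop]  node(5,2) S=66.2533 payoff=40.2967 vs cont=39.7996 → 40.2967 [stop]  node(5,3) S=81.6281 payoff=24.9219 vs cont=25.0322 → 25.0322 [wait]  node(5,4) S=100.5706 payoff=5.9794 vs cont=11.3220 → 11.3220 [wait]  node(5,5) S=123.9090 payoff=0.0000 vs cont=3.1250 → 3.1250 [wait]  ⇒ S*(5)=66.2533
t_4: node(4,0) S=48.4463 payoff=58.1037 vs cont=57.6067 → 58.1037 [stop]  node(4,1) S=59.6887 payoff=46.8613 vs cont=46.3643 → 46.8613 [stop]  node(4,2) S=73.5400 payoff=33.0100 vs cont=32.5674 → 33.0100 [stop]  node(4,3) S=90.6057 payoff=15.9443 vs cont=18.1420 → 18.1420 [wait]  node(4,4) S=111.6316 payoff=0.0000 vs cont=7.2195 → 7.2195 [wait]  ⇒ S*(4)=73.5400
t_3: node(3,0) S=53.7745 payoff=52.7755 vs cont=52.2785 → 52.7755 [stop]  node(3,1) S=66.2533 payoff=40.2967 vs cont=39.7996 → 40.2967 [stop]  node(3,2) S=81.6281 payoff=24.9219 vs cont=25.5106 → 25.5106 [wait]  node(3,3) S=100.5706 payoff=5.9794 vs cont=12.6612 → 12.6612 [wait]  ⇒ S*(3)=66.2533
t_2: node(2,0) S=59.6887 payoff=46.8613 vs cont=46.3643 → 46.8613 [stop]  node(2,1) S=73.5400 payoff=33.0100 vs cont=32.8038 → 33.0100 [stop]  node(2,2) S=90.6057 payoff=15.9443 vs cont=19.0435 → 19.0435 [wait]  ⇒ S*(2)=73.5400
t_1: node(1,0) S=66.2533 payoff=40.2967 vs cont=39.7996 → 40.2967 [stop]  node(1,1) S=81.6281 payoff=24.9219 vs cont=25.9560 → 25.9560 [wait]  ⇒ S*(1)=66.2533
t_0: node(0,0) S=73.5400 payoff=33.0100 vs cont=33.0238 → 33.0238 [wait]  ⇒ S*(0)=-

price = 33.0238
boundary = - 66.2533 73.5400 66.2533 73.5400 66.2533 73.5400 81.6281 90.6057
tree:
33.0238
40.2967 25.9560
46.8613 33.0100 19.0435
52.7755 40.2967 25.5106 12.6612
58.1037 46.8613 33.0100 18.1420 7.2195
62.9040 52.7755 40.2967 25.0322 11.3220 3.1250
67.2286 58.1037 46.8613 33.0100 17.1736 5.4914 0.7532
71.1248 62.9040 52.7755 40.2967 24.9219 9.4737 1.5026 0.0000
74.6349 67.2286 58.1037 46.8613 33.0100 15.9443 2.9974 0.0000 0.0000
77.7971 71.1248 62.9040 52.7755 40.2967 24.9219 5.9794 0.0000 0.0000 0.0000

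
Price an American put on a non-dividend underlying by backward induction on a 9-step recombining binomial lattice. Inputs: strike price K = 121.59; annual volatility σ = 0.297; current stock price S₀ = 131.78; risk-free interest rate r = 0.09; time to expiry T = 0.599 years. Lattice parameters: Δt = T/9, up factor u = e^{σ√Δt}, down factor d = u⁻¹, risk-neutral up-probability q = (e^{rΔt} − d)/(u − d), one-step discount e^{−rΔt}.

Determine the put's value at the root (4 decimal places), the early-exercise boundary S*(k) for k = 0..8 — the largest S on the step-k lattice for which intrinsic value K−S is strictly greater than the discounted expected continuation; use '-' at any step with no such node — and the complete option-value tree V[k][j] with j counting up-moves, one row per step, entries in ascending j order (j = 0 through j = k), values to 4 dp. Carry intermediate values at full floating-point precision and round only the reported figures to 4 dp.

price = 5.0830
boundary = - - - - 96.9940 89.8398 96.9940 104.7179 113.0569
tree:
5.0830
7.9106 2.5317
11.9608 4.2637 0.9624
17.4866 6.9988 1.7885 0.2110
24.5960 11.1266 3.2696 0.4422 0.0000
31.7502 16.9840 5.8488 0.9268 0.0000 0.0000
38.3767 24.5960 10.1543 1.9424 0.0000 0.0000 0.0000
44.5145 31.7502 16.8721 4.0712 0.0000 0.0000 0.0000 0.0000
50.1995 38.3767 24.5960 8.5331 0.0000 0.0000 0.0000 0.0000 0.0000
55.4652 44.5145 31.7502 16.8721 0.0000 0.0000 0.0000 0.0000 0.0000 0.0000

Δt=0.06656, u=1.07963, d=0.92624, q=0.52002, disc=e^(-rΔt)=0.99403
k=9 terminal: V=max(K-S,0) → 55.4652 44.5145 31.7502 16.8721 0.0000 0.0000 0.0000 0.0000 0.0000 0.0000
k=8: j=0 S=71.3905 intr=50.1995 cont=49.4734 V=50.1995[EX]; j=1 S=83.2133 intr=38.3767 cont=37.6506 V=38.3767[EX]; j=2 S=96.9940 intr=24.5960 cont=23.8698 V=24.5960[EX]; j=3 S=113.0569 intr=8.5331 cont=8.0499 V=8.5331[EX]; j=4 S=131.7800 intr=0.0000 cont=0.0000 V=0.0000[hold]; j=5 S=153.6037 intr=0.0000 cont=0.0000 V=0.0000[hold]; j=6 S=179.0416 intr=0.0000 cont=0.0000 V=0.0000[hold]; j=7 S=208.6923 intr=0.0000 cont=0.0000 V=0.0000[hold]; j=8 S=243.2532 intr=0.0000 cont=0.0000 V=0.0000[hold]  S*(8)=113.0569
k=7: j=0 S=77.0755 intr=44.5145 cont=43.7883 V=44.5145[EX]; j=1 S=89.8398 intr=31.7502 cont=31.0240 V=31.7502[EX]; j=2 S=104.7179 intr=16.8721 cont=16.1459 V=16.8721[EX]; j=3 S=122.0600 intr=0.0000 cont=4.0712 V=4.0712[hold]; j=4 S=142.2740 intr=0.0000 cont=0.0000 V=0.0000[hold]; j=5 S=165.8357 intr=0.0000 cont=0.0000 V=0.0000[hold]; j=6 S=193.2993 intr=0.0000 cont=0.0000 V=0.0000[hold]; j=7 S=225.3110 intr=0.0000 cont=0.0000 V=0.0000[hold]  S*(7)=104.7179
k=6: j=0 S=83.2133 intr=38.3767 cont=37.6506 V=38.3767[EX]; j=1 S=96.9940 intr=24.5960 cont=23.8698 V=24.5960[EX]; j=2 S=113.0569 intr=8.5331 cont=10.1543 V=10.1543[hold]; j=3 S=131.7800 intr=0.0000 cont=1.9424 V=1.9424[hold]; j=4 S=153.6037 intr=0.0000 cont=0.0000 V=0.0000[hold]; j=5 S=179.0416 intr=0.0000 cont=0.0000 V=0.0000[hold]; j=6 S=208.6923 intr=0.0000 cont=0.0000 V=0.0000[hold]  S*(6)=96.9940
k=5: j=0 S=89.8398 intr=31.7502 cont=31.0240 V=31.7502[EX]; j=1 S=104.7179 intr=16.8721 cont=16.9840 V=16.9840[hold]; j=2 S=122.0600 intr=0.0000 cont=5.8488 V=5.8488[hold]; j=3 S=142.2740 intr=0.0000 cont=0.9268 V=0.9268[hold]; j=4 S=165.8357 intr=0.0000 cont=0.0000 V=0.0000[hold]; j=5 S=193.2993 intr=0.0000 cont=0.0000 V=0.0000[hold]  S*(5)=89.8398
k=4: j=0 S=96.9940 intr=24.5960 cont=23.9277 V=24.5960[EX]; j=1 S=113.0569 intr=8.5331 cont=11.1266 V=11.1266[hold]; j=2 S=131.7800 intr=0.0000 cont=3.2696 V=3.2696[hold]; j=3 S=153.6037 intr=0.0000 cont=0.4422 V=0.4422[hold]; j=4 S=179.0416 intr=0.0000 cont=0.0000 V=0.0000[hold]  S*(4)=96.9940
k=3: j=0 S=104.7179 intr=16.8721 cont=17.4866 V=17.4866[hold]; j=1 S=122.0600 intr=0.0000 cont=6.9988 V=6.9988[hold]; j=2 S=142.2740 intr=0.0000 cont=1.7885 V=1.7885[hold]; j=3 S=165.8357 intr=0.0000 cont=0.2110 V=0.2110[hold]  S*(3)=-
k=2: j=0 S=113.0569 intr=8.5331 cont=11.9608 V=11.9608[hold]; j=1 S=131.7800 intr=0.0000 cont=4.2637 V=4.2637[hold]; j=2 S=153.6037 intr=0.0000 cont=0.9624 V=0.9624[hold]  S*(2)=-
k=1: j=0 S=122.0600 intr=0.0000 cont=7.9106 V=7.9106[hold]; j=1 S=142.2740 intr=0.0000 cont=2.5317 V=2.5317[hold]  S*(1)=-
k=0: j=0 S=131.7800 intr=0.0000 cont=5.0830 V=5.0830[hold]  S*(0)=-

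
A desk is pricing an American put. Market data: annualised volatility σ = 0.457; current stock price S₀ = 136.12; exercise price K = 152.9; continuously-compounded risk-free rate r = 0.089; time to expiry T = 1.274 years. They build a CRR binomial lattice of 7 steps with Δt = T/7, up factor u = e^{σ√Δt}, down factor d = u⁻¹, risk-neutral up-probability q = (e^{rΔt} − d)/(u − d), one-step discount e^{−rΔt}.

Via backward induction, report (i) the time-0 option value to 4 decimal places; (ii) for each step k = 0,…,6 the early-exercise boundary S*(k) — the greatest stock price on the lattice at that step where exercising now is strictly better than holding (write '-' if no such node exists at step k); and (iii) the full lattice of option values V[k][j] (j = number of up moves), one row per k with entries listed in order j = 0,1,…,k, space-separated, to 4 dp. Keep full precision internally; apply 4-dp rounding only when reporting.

price = 30.9988
boundary = - - 92.1678 75.8417 92.1678 112.0084 92.1678
tree:
30.9988
44.1528 18.4995
60.7322 28.5669 8.7601
77.0583 42.5843 15.0993 2.5318
90.4925 60.7322 25.3337 5.0755 0.0000
101.5470 77.0583 40.8916 10.1749 0.0000 0.0000
110.6434 90.4925 60.7322 20.3978 0.0000 0.0000 0.0000
118.1285 101.5470 77.0583 40.8916 0.0000 0.0000 0.0000 0.0000

params: Δt=0.18200 u=1.21527 d=0.82287 q=0.49303 e^(-rΔt)=0.98393
t_7 payoffs: 118.1285 101.5470 77.0583 40.8916 0.0000 0.0000 0.0000 0.0000
t_6: node(6,0) S=42.2566 payoff=110.6434 vs cont=108.1867 → 110.6434 [stop]  node(6,1) S=62.4075 payoff=90.4925 vs cont=88.0358 → 90.4925 [stop]  node(6,2) S=92.1678 payoff=60.7322 vs cont=58.2754 → 60.7322 [stop]  node(6,3) S=136.1200 payoff=16.7800 vs cont=20.3978 → 20.3978 [wait]  node(6,4) S=201.0317 payoff=0.0000 vs cont=0.0000 → 0.0000 [wait]  node(6,5) S=296.8979 payoff=0.0000 vs cont=0.0000 → 0.0000 [wait]  node(6,6) S=438.4799 payoff=0.0000 vs cont=0.0000 → 0.0000 [wait]  ⇒ S*(6)=92.1678
t_5: node(5,0) S=51.3530 payoff=101.5470 vs cont=99.0903 → 101.5470 [stop]  node(5,1) S=75.8417 payoff=77.0583 vs cont=74.6016 → 77.0583 [stop]  node(5,2) S=112.0084 payoff=40.8916 vs cont=40.1899 → 40.8916 [stop]  node(5,3) S=165.4220 payoff=0.0000 vs cont=10.1749 → 10.1749 [wait]  node(5,4) S=244.3070 payoff=0.0000 vs cont=0.0000 → 0.0000 [wait]  node(5,5) S=360.8099 payoff=0.0000 vs cont=0.0000 → 0.0000 [wait]  ⇒ S*(5)=112.0084
t_4: node(4,0) S=62.4075 payoff=90.4925 vs cont=88.0358 → 90.4925 [stop]  node(4,1) S=92.1678 payoff=60.7322 vs cont=58.2754 → 60.7322 [stop]  node(4,2) S=136.1200 payoff=16.7800 vs cont=25.3337 → 25.3337 [wait]  node(4,3) S=201.0317 payoff=0.0000 vs cont=5.0755 → 5.0755 [wait]  node(4,4) S=296.8979 payoff=0.0000 vs cont=0.0000 → 0.0000 [wait]  ⇒ S*(4)=92.1678
t_3: node(3,0) S=75.8417 payoff=77.0583 vs cont=74.6016 → 77.0583 [stop]  node(3,1) S=112.0084 payoff=40.8916 vs cont=42.5843 → 42.5843 [wait]  node(3,2) S=165.4220 payoff=0.0000 vs cont=15.0993 → 15.0993 [wait]  node(3,3) S=244.3070 payoff=0.0000 vs cont=2.5318 → 2.5318 [wait]  ⇒ S*(3)=75.8417
t_2: node(2,0) S=92.1678 payoff=60.7322 vs cont=59.0966 → 60.7322 [stop]  node(2,1) S=136.1200 payoff=16.7800 vs cont=28.5669 → 28.5669 [wait]  node(2,2) S=201.0317 payoff=0.0000 vs cont=8.7601 → 8.7601 [wait]  ⇒ S*(2)=92.1678
t_1: node(1,0) S=112.0084 payoff=40.8916 vs cont=44.1528 → 44.1528 [wait]  node(1,1) S=165.4220 payoff=0.0000 vs cont=18.4995 → 18.4995 [wait]  ⇒ S*(1)=-
t_0: node(0,0) S=136.1200 payoff=16.7800 vs cont=30.9988 → 30.9988 [wait]  ⇒ S*(0)=-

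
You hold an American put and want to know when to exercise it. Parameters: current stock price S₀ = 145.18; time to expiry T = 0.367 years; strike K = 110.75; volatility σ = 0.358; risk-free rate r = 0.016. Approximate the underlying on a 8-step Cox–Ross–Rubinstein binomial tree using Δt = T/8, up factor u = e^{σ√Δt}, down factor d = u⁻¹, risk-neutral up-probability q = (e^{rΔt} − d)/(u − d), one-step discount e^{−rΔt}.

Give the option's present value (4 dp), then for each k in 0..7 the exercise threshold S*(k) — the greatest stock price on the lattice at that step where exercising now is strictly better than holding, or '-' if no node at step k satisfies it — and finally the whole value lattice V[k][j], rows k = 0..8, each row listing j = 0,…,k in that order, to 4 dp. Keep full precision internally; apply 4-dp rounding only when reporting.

params: Δt=0.04587 u=1.07969 d=0.92619 q=0.48562 e^(-rΔt)=0.99927
t_8 payoffs: 32.1360 19.1065 3.9175 0.0000 0.0000 0.0000 0.0000 0.0000 0.0000
t_7: node(7,0) S=84.8791 payoff=25.8709 vs cont=25.7896 → 25.8709 [stop]  node(7,1) S=98.9470 payoff=11.8030 vs cont=11.7218 → 11.8030 [stop]  node(7,2) S=115.3464 payoff=0.0000 vs cont=2.0136 → 2.0136 [wait]  node(7,3) S=134.4640 payoff=0.0000 vs cont=0.0000 → 0.0000 [wait]  node(7,4) S=156.7500 payoff=0.0000 vs cont=0.0000 → 0.0000 [wait]  node(7,5) S=182.7298 payoff=0.0000 vs cont=0.0000 → 0.0000 [wait]  node(7,6) S=213.0154 payoff=0.0000 vs cont=0.0000 → 0.0000 [wait]  node(7,7) S=248.3206 payoff=0.0000 vs cont=0.0000 → 0.0000 [wait]  ⇒ S*(7)=98.9470
t_6: node(6,0) S=91.6435 payoff=19.1065 vs cont=19.0252 → 19.1065 [stop]  node(6,1) S=106.8325 payoff=3.9175 vs cont=7.0439 → 7.0439 [wait]  node(6,2) S=124.5389 payoff=0.0000 vs cont=1.0350 → 1.0350 [wait]  node(6,3) S=145.1800 payoff=0.0000 vs cont=0.0000 → 0.0000 [wait]  node(6,4) S=169.2421 payoff=0.0000 vs cont=0.0000 → 0.0000 [wait]  node(6,5) S=197.2923 payoff=0.0000 vs cont=0.0000 → 0.0000 [wait]  node(6,6) S=229.9916 payoff=0.0000 vs cont=0.0000 → 0.0000 [wait]  ⇒ S*(6)=91.6435
t_5: node(5,0) S=98.9470 payoff=11.8030 vs cont=13.2389 → 13.2389 [wait]  node(5,1) S=115.3464 payoff=0.0000 vs cont=4.1228 → 4.1228 [wait]  node(5,2) S=134.4640 payoff=0.0000 vs cont=0.5320 → 0.5320 [wait]  node(5,3) S=156.7500 payoff=0.0000 vs cont=0.0000 → 0.0000 [wait]  node(5,4) S=182.7298 payoff=0.0000 vs cont=0.0000 → 0.0000 [wait]  node(5,5) S=213.0154 payoff=0.0000 vs cont=0.0000 → 0.0000 [wait]  ⇒ S*(5)=-
t_4: node(4,0) S=106.8325 payoff=3.9175 vs cont=8.8054 → 8.8054 [wait]  node(4,1) S=124.5389 payoff=0.0000 vs cont=2.3773 → 2.3773 [wait]  node(4,2) S=145.1800 payoff=0.0000 vs cont=0.2734 → 0.2734 [wait]  node(4,3) S=169.2421 payoff=0.0000 vs cont=0.0000 → 0.0000 [wait]  node(4,4) S=197.2923 payoff=0.0000 vs cont=0.0000 → 0.0000 [wait]  ⇒ S*(4)=-
t_3: node(3,0) S=115.3464 payoff=0.0000 vs cont=5.6796 → 5.6796 [wait]  node(3,1) S=134.4640 payoff=0.0000 vs cont=1.3546 → 1.3546 [wait]  node(3,2) S=156.7500 payoff=0.0000 vs cont=0.1405 → 0.1405 [wait]  node(3,3) S=182.7298 payoff=0.0000 vs cont=0.0000 → 0.0000 [wait]  ⇒ S*(3)=-
t_2: node(2,0) S=124.5389 payoff=0.0000 vs cont=3.5767 → 3.5767 [wait]  node(2,1) S=145.1800 payoff=0.0000 vs cont=0.7645 → 0.7645 [wait]  node(2,2) S=169.2421 payoff=0.0000 vs cont=0.0722 → 0.0722 [wait]  ⇒ S*(2)=-
t_1: node(1,0) S=134.4640 payoff=0.0000 vs cont=2.2094 → 2.2094 [wait]  node(1,1) S=156.7500 payoff=0.0000 vs cont=0.4280 → 0.4280 [wait]  ⇒ S*(1)=-
t_0: node(0,0) S=145.1800 payoff=0.0000 vs cont=1.3433 → 1.3433 [wait]  ⇒ S*(0)=-

price = 1.3433
boundary = - - - - - - 91.6435 98.9470
tree:
1.3433
2.2094 0.4280
3.5767 0.7645 0.0722
5.6796 1.3546 0.1405 0.0000
8.8054 2.3773 0.2734 0.0000 0.0000
13.2389 4.1228 0.5320 0.0000 0.0000 0.0000
19.1065 7.0439 1.0350 0.0000 0.0000 0.0000 0.0000
25.8709 11.8030 2.0136 0.0000 0.0000 0.0000 0.0000 0.0000
32.1360 19.1065 3.9175 0.0000 0.0000 0.0000 0.0000 0.0000 0.0000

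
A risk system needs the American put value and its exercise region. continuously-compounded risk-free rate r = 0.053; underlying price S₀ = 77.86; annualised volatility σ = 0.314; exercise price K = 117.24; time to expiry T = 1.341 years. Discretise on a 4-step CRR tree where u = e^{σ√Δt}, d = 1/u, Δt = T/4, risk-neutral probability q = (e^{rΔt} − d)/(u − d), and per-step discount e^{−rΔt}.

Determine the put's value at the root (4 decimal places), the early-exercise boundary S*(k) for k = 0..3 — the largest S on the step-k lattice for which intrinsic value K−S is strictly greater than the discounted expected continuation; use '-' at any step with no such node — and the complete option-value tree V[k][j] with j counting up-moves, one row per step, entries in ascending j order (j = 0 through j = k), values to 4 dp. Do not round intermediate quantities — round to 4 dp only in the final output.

Δt=0.33525  u=1.19938  d=0.83376  q=0.50370  discount=0.98239
step 4 (expiry): payoffs max(K−S,0) = 79.6146 63.1150 39.3800 5.2366 0.0000
step 3: (k=3,j=0): S=45.1273, (K−S)⁺=72.1127, hold=70.0480 ⇒ V=72.1127 exercise | (k=3,j=1): S=64.9166, (K−S)⁺=52.3234, hold=50.2586 ⇒ V=52.3234 exercise | (k=3,j=2): S=93.3841, (K−S)⁺=23.8559, hold=21.7912 ⇒ V=23.8559 exercise | (k=3,j=3): S=134.3351, (K−S)⁺=0.0000, hold=2.5531 ⇒ V=2.5531 continue  boundary S*=93.3841
step 2: (k=2,j=0): S=54.1250, (K−S)⁺=63.1150, hold=61.0503 ⇒ V=63.1150 exercise | (k=2,j=1): S=77.8600, (K−S)⁺=39.3800, hold=37.3152 ⇒ V=39.3800 exercise | (k=2,j=2): S=112.0034, (K−S)⁺=5.2366, hold=12.8945 ⇒ V=12.8945 continue  boundary S*=77.8600
step 1: (k=1,j=0): S=64.9166, (K−S)⁺=52.3234, hold=50.2586 ⇒ V=52.3234 exercise | (k=1,j=1): S=93.3841, (K−S)⁺=23.8559, hold=25.5805 ⇒ V=25.5805 continue  boundary S*=64.9166
step 0: (k=0,j=0): S=77.8600, (K−S)⁺=39.3800, hold=38.1686 ⇒ V=39.3800 exercise  boundary S*=77.8600

price = 39.3800
boundary = 77.8600 64.9166 77.8600 93.3841
tree:
39.3800
52.3234 25.5805
63.1150 39.3800 12.8945
72.1127 52.3234 23.8559 2.5531
79.6146 63.1150 39.3800 5.2366 0.0000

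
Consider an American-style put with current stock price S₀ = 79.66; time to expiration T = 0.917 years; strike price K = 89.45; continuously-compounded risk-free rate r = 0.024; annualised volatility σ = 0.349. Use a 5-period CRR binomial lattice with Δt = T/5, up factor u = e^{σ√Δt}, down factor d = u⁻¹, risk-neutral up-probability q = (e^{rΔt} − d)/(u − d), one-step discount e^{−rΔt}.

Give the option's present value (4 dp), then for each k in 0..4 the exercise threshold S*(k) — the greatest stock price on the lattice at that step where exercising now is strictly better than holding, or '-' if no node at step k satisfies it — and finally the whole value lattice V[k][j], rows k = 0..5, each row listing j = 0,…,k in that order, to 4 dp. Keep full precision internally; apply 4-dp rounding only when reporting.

Δt=0.18340, u=1.16121, d=0.86117, q=0.47741, disc=e^(-rΔt)=0.99561
k=5 terminal: V=max(K-S,0) → 51.7196 38.5742 20.8490 0.0000 0.0000 0.0000
k=4: j=0 S=43.8129 intr=45.6371 cont=45.2443 V=45.6371[EX]; j=1 S=59.0773 intr=30.3727 cont=29.9798 V=30.3727[EX]; j=2 S=79.6600 intr=9.7900 cont=10.8477 V=10.8477[hold]; j=3 S=107.4137 intr=0.0000 cont=0.0000 V=0.0000[hold]; j=4 S=144.8368 intr=0.0000 cont=0.0000 V=0.0000[hold]  S*(4)=59.0773
k=3: j=0 S=50.8758 intr=38.5742 cont=38.1813 V=38.5742[EX]; j=1 S=68.6010 intr=20.8490 cont=20.9588 V=20.9588[hold]; j=2 S=92.5018 intr=0.0000 cont=5.6440 V=5.6440[hold]; j=3 S=124.7295 intr=0.0000 cont=0.0000 V=0.0000[hold]  S*(3)=50.8758
k=2: j=0 S=59.0773 intr=30.3727 cont=30.0320 V=30.3727[EX]; j=1 S=79.6600 intr=9.7900 cont=13.5875 V=13.5875[hold]; j=2 S=107.4137 intr=0.0000 cont=2.9366 V=2.9366[hold]  S*(2)=59.0773
k=1: j=0 S=68.6010 intr=20.8490 cont=22.2611 V=22.2611[hold]; j=1 S=92.5018 intr=0.0000 cont=8.4653 V=8.4653[hold]  S*(1)=-
k=0: j=0 S=79.6600 intr=9.7900 cont=15.6061 V=15.6061[hold]  S*(0)=-

price = 15.6061
boundary = - - 59.0773 50.8758 59.0773
tree:
15.6061
22.2611 8.4653
30.3727 13.5875 2.9366
38.5742 20.9588 5.6440 0.0000
45.6371 30.3727 10.8477 0.0000 0.0000
51.7196 38.5742 20.8490 0.0000 0.0000 0.0000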